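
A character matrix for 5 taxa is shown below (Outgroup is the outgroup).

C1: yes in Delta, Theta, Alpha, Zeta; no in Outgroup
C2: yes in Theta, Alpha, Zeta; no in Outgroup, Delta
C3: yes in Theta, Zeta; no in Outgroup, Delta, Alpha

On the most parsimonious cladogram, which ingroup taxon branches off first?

The outgroup has state 'no' for every character, so 'yes' is the derived state throughout.
All ingroup taxa share the derived state 'yes' for C1; it defines the ingroup but does not resolve relationships within it.
C2 (derived state 'yes') is shared by Alpha, Theta, and Zeta — a synapomorphy uniting that clade.
Only Theta and Zeta show the derived state 'yes' for C3, supporting them as a clade.
Most parsimonious ingroup topology: (Delta,((Theta,Zeta),Alpha)).
Delta is sister to the clade containing all other ingroup taxa, so it is the earliest-diverging (most basal) ingroup lineage.

Delta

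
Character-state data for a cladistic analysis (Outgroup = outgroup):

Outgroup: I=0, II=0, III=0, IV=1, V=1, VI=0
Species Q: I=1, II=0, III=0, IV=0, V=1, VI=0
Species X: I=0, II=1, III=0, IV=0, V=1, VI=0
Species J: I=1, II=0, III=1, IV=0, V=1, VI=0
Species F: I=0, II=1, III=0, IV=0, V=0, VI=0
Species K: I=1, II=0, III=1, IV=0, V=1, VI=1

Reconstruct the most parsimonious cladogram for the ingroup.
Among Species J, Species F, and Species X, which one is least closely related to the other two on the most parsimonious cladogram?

Character polarity is set by the outgroup: the derived state is whichever differs from the outgroup's state, so for IV, V the derived state is '0', and for the remaining characters it is '1'.
I (derived state '1') is shared by Species J, Species K, and Species Q — a synapomorphy uniting that clade.
II (derived state '1') is shared by Species F and Species X — a synapomorphy uniting that clade.
III: derived state '1' in Species J and Species K only — synapomorphy for {Species J, Species K}.
All ingroup taxa share the derived state '0' for IV; it defines the ingroup but does not resolve relationships within it.
V (derived state '0') is unique to Species F (autapomorphy; uninformative for grouping).
VI: derived state '1' in Species K only — an autapomorphy, so it tells us nothing about relationships among taxa.
Most parsimonious ingroup topology: ((Species Q,(Species J,Species K)),(Species X,Species F)).
Species F and Species X share a more recent common ancestor with each other than either does with Species J, so Species J is the least closely related of the three.

Species J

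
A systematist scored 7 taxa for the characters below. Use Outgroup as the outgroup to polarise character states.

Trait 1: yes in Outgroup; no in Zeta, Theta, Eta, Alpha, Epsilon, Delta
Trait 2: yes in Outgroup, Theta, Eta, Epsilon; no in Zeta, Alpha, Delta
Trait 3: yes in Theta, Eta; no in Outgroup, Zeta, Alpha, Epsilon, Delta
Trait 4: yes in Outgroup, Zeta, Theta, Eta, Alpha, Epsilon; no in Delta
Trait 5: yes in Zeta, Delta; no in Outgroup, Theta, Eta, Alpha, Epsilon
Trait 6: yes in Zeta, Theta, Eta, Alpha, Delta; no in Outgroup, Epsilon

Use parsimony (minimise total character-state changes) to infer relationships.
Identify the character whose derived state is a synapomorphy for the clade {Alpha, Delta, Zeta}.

Character polarity is set by the outgroup: the derived state is whichever differs from the outgroup's state, so for Trait 1, Trait 2, Trait 4 the derived state is 'no', and for the remaining characters it is 'yes'.
Trait 1 (derived state 'no') is shared by all ingroup taxa — unites the whole ingroup.
Trait 2: derived state 'no' in Alpha, Delta, and Zeta only — synapomorphy for {Alpha, Delta, Zeta}.
Only Eta and Theta show the derived state 'yes' for Trait 3, supporting them as a clade.
Trait 4: derived state 'no' in Delta only — an autapomorphy, so it tells us nothing about relationships among taxa.
Trait 5: derived state 'yes' in Delta and Zeta only — synapomorphy for {Delta, Zeta}.
Trait 6: derived state 'yes' in Alpha, Delta, Eta, Theta, and Zeta only — synapomorphy for {Alpha, Delta, Eta, Theta, Zeta}.
Most parsimonious ingroup topology: ((((Zeta,Delta),Alpha),(Theta,Eta)),Epsilon).
The clade {Alpha, Delta, Zeta} is supported by Trait 2: its derived state 'no' occurs in exactly those taxa and in no other taxon (including the outgroup).

Trait 2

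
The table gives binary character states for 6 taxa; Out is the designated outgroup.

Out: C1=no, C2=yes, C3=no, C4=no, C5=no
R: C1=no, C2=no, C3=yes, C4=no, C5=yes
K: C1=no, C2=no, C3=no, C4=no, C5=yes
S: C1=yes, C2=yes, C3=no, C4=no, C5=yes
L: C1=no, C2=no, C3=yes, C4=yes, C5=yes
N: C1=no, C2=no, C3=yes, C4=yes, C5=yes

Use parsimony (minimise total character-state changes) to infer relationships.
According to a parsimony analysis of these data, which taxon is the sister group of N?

Character polarity is set by the outgroup: the derived state is whichever differs from the outgroup's state, so for C2 the derived state is 'no', and for the remaining characters it is 'yes'.
C1: derived state 'yes' in S only — an autapomorphy, so it tells us nothing about relationships among taxa.
C2 (derived state 'no') is shared by K, L, N, and R — a synapomorphy uniting that clade.
Only L, N, and R show the derived state 'yes' for C3, supporting them as a clade.
C4: derived state 'yes' in L and N only — synapomorphy for {L, N}.
All ingroup taxa share the derived state 'yes' for C5; it defines the ingroup but does not resolve relationships within it.
Most parsimonious ingroup topology: (((R,(L,N)),K),S).
N and L form a cherry on this tree, so they are sister taxa.

L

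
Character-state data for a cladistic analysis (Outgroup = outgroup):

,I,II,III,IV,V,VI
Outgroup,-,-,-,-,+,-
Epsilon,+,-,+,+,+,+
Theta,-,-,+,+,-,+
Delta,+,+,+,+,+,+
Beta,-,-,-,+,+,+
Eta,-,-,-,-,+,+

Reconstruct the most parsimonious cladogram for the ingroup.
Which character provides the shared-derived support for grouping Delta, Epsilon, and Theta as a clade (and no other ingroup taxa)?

III

Character polarity is set by the outgroup: the derived state is whichever differs from the outgroup's state, so for V the derived state is '-', and for the remaining characters it is '+'.
I (derived state '+') is shared by Delta and Epsilon — a synapomorphy uniting that clade.
II (derived state '+') is unique to Delta (autapomorphy; uninformative for grouping).
III (derived state '+') is shared by Delta, Epsilon, and Theta — a synapomorphy uniting that clade.
IV (derived state '+') is shared by Beta, Delta, Epsilon, and Theta — a synapomorphy uniting that clade.
V (derived state '-') is unique to Theta (autapomorphy; uninformative for grouping).
All ingroup taxa share the derived state '+' for VI; it defines the ingroup but does not resolve relationships within it.
Most parsimonious ingroup topology: ((((Epsilon,Delta),Theta),Beta),Eta).
The clade {Delta, Epsilon, Theta} is supported by III: its derived state '+' occurs in exactly those taxa and in no other taxon (including the outgroup).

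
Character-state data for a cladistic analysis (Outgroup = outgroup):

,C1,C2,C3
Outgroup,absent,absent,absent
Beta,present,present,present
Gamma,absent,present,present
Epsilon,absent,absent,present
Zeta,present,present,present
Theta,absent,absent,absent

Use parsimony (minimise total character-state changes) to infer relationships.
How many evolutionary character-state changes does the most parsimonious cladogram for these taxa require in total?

3

The outgroup has state 'absent' for every character, so 'present' is the derived state throughout.
Only Beta and Zeta show the derived state 'present' for C1, supporting them as a clade.
Only Beta, Gamma, and Zeta show the derived state 'present' for C2, supporting them as a clade.
Only Beta, Epsilon, Gamma, and Zeta show the derived state 'present' for C3, supporting them as a clade.
Most parsimonious ingroup topology: (Theta,(((Beta,Zeta),Gamma),Epsilon)).
Changes per character on this tree: C1: 1; C2: 1; C3: 1.
Total = 3.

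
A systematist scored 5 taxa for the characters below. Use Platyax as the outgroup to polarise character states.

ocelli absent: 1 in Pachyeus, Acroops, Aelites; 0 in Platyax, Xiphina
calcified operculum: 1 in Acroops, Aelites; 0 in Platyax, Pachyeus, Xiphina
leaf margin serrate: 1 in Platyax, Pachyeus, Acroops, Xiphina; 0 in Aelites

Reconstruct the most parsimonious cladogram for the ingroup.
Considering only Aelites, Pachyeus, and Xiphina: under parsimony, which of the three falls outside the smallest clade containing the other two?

Character polarity is set by the outgroup: the derived state is whichever differs from the outgroup's state, so for leaf margin serrate the derived state is '0', and for the remaining characters it is '1'.
ocelli absent (derived state '1') is shared by Acroops, Aelites, and Pachyeus — a synapomorphy uniting that clade.
calcified operculum (derived state '1') is shared by Acroops and Aelites — a synapomorphy uniting that clade.
leaf margin serrate (derived state '0') is unique to Aelites (autapomorphy; uninformative for grouping).
Most parsimonious ingroup topology: ((Pachyeus,(Acroops,Aelites)),Xiphina).
Aelites and Pachyeus share a more recent common ancestor with each other than either does with Xiphina, so Xiphina is the least closely related of the three.

Xiphina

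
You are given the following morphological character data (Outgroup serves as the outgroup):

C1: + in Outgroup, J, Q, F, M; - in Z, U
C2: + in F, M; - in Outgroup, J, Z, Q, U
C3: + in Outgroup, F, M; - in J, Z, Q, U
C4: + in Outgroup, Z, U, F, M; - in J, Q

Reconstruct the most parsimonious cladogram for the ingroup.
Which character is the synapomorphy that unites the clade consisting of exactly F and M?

C2

Character polarity is set by the outgroup: the derived state is whichever differs from the outgroup's state, so for C1, C3, C4 the derived state is '-', and for the remaining characters it is '+'.
C1 (derived state '-') is shared by U and Z — a synapomorphy uniting that clade.
Only F and M show the derived state '+' for C2, supporting them as a clade.
C3 (derived state '-') is shared by J, Q, U, and Z — a synapomorphy uniting that clade.
C4: derived state '-' in J and Q only — synapomorphy for {J, Q}.
Most parsimonious ingroup topology: (((J,Q),(Z,U)),(F,M)).
The clade {F, M} is supported by C2: its derived state '+' occurs in exactly those taxa and in no other taxon (including the outgroup).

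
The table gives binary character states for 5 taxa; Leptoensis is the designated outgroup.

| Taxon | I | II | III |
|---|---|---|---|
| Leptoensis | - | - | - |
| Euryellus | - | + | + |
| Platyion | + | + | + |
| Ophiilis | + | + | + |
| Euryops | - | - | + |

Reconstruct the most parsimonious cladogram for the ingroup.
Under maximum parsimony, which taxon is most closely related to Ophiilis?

Platyion

The outgroup has state '-' for every character, so '+' is the derived state throughout.
Only Ophiilis and Platyion show the derived state '+' for I, supporting them as a clade.
II (derived state '+') is shared by Euryellus, Ophiilis, and Platyion — a synapomorphy uniting that clade.
All ingroup taxa share the derived state '+' for III; it defines the ingroup but does not resolve relationships within it.
Most parsimonious ingroup topology: (Euryops,((Platyion,Ophiilis),Euryellus)).
Ophiilis and Platyion form a cherry on this tree, so they are sister taxa.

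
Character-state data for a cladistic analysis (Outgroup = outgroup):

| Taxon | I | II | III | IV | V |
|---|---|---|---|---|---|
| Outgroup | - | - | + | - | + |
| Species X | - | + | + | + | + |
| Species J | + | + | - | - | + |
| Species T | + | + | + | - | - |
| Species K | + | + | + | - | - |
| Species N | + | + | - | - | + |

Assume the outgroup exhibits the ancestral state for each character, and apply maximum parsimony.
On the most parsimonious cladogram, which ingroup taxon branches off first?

Species X

Character polarity is set by the outgroup: the derived state is whichever differs from the outgroup's state, so for III, V the derived state is '-', and for the remaining characters it is '+'.
I (derived state '+') is shared by Species J, Species K, Species N, and Species T — a synapomorphy uniting that clade.
All ingroup taxa share the derived state '+' for II; it defines the ingroup but does not resolve relationships within it.
III: derived state '-' in Species J and Species N only — synapomorphy for {Species J, Species N}.
IV (derived state '+') is unique to Species X (autapomorphy; uninformative for grouping).
V: derived state '-' in Species K and Species T only — synapomorphy for {Species K, Species T}.
Most parsimonious ingroup topology: (Species X,((Species J,Species N),(Species T,Species K))).
Species X is sister to the clade containing all other ingroup taxa, so it is the earliest-diverging (most basal) ingroup lineage.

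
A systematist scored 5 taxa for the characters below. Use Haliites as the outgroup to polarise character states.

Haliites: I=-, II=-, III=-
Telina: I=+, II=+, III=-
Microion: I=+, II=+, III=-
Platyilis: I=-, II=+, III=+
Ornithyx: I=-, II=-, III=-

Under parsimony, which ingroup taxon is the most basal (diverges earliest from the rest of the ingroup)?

The outgroup has state '-' for every character, so '+' is the derived state throughout.
I (derived state '+') is shared by Microion and Telina — a synapomorphy uniting that clade.
II (derived state '+') is shared by Microion, Platyilis, and Telina — a synapomorphy uniting that clade.
III (derived state '+') is unique to Platyilis (autapomorphy; uninformative for grouping).
Most parsimonious ingroup topology: (((Telina,Microion),Platyilis),Ornithyx).
Ornithyx is sister to the clade containing all other ingroup taxa, so it is the earliest-diverging (most basal) ingroup lineage.

Ornithyx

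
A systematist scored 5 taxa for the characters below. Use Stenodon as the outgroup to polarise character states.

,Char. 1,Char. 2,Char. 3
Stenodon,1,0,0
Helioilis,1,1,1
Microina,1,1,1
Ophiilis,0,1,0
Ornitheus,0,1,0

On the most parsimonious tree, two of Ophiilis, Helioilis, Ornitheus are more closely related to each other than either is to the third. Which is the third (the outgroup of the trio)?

Helioilis

Character polarity is set by the outgroup: the derived state is whichever differs from the outgroup's state, so for Char. 1 the derived state is '0', and for the remaining characters it is '1'.
Char. 1 (derived state '0') is shared by Ophiilis and Ornitheus — a synapomorphy uniting that clade.
Char. 2 (derived state '1') is shared by all ingroup taxa — unites the whole ingroup.
Char. 3 (derived state '1') is shared by Helioilis and Microina — a synapomorphy uniting that clade.
Most parsimonious ingroup topology: ((Helioilis,Microina),(Ophiilis,Ornitheus)).
Ornitheus and Ophiilis share a more recent common ancestor with each other than either does with Helioilis, so Helioilis is the least closely related of the three.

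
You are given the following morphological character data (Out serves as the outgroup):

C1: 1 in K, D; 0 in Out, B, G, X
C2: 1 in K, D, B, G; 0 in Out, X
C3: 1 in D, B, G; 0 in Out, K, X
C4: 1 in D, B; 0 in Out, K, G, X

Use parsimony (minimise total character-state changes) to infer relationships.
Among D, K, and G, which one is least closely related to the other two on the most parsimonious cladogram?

The outgroup has state '0' for every character, so '1' is the derived state throughout.
C1 groups D and K, which is incompatible with the clades supported by the remaining characters; treating it as convergent (homoplasy) costs fewer steps than any alternative tree.
C2: derived state '1' in B, D, G, and K only — synapomorphy for {B, D, G, K}.
C3: derived state '1' in B, D, and G only — synapomorphy for {B, D, G}.
C4: derived state '1' in B and D only — synapomorphy for {B, D}.
Most parsimonious ingroup topology: ((((D,B),G),K),X).
D and G share a more recent common ancestor with each other than either does with K, so K is the least closely related of the three.

K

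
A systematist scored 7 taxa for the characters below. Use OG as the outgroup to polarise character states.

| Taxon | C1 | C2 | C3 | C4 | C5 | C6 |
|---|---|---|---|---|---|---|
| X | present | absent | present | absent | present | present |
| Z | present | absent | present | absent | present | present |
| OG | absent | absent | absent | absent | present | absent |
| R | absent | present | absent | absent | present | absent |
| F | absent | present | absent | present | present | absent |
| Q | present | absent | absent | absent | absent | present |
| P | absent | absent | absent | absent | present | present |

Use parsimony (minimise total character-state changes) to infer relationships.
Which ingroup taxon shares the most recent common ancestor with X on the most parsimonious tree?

Z

Character polarity is set by the outgroup: the derived state is whichever differs from the outgroup's state, so for C5 the derived state is 'absent', and for the remaining characters it is 'present'.
C1: derived state 'present' in Q, X, and Z only — synapomorphy for {Q, X, Z}.
Only F and R show the derived state 'present' for C2, supporting them as a clade.
C3 (derived state 'present') is shared by X and Z — a synapomorphy uniting that clade.
C4 (derived state 'present') is unique to F (autapomorphy; uninformative for grouping).
C5 (derived state 'absent') is unique to Q (autapomorphy; uninformative for grouping).
Only P, Q, X, and Z show the derived state 'present' for C6, supporting them as a clade.
Most parsimonious ingroup topology: (((Q,(Z,X)),P),(F,R)).
X and Z form a cherry on this tree, so they are sister taxa.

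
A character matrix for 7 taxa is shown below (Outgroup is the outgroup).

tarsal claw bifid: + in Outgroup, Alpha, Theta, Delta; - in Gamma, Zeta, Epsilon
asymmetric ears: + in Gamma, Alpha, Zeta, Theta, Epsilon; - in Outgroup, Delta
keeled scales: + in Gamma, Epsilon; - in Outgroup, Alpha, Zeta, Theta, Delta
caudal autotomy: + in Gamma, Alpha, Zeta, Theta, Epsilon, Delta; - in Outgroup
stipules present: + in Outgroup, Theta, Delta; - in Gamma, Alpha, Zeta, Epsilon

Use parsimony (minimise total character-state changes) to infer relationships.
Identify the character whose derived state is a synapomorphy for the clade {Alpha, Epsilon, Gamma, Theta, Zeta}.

Character polarity is set by the outgroup: the derived state is whichever differs from the outgroup's state, so for tarsal claw bifid, stipules present the derived state is '-', and for the remaining characters it is '+'.
Only Epsilon, Gamma, and Zeta show the derived state '-' for tarsal claw bifid, supporting them as a clade.
asymmetric ears: derived state '+' in Alpha, Epsilon, Gamma, Theta, and Zeta only — synapomorphy for {Alpha, Epsilon, Gamma, Theta, Zeta}.
keeled scales (derived state '+') is shared by Epsilon and Gamma — a synapomorphy uniting that clade.
All ingroup taxa share the derived state '+' for caudal autotomy; it defines the ingroup but does not resolve relationships within it.
stipules present: derived state '-' in Alpha, Epsilon, Gamma, and Zeta only — synapomorphy for {Alpha, Epsilon, Gamma, Zeta}.
Most parsimonious ingroup topology: (((((Gamma,Epsilon),Zeta),Alpha),Theta),Delta).
The clade {Alpha, Epsilon, Gamma, Theta, Zeta} is supported by asymmetric ears: its derived state '+' occurs in exactly those taxa and in no other taxon (including the outgroup).

asymmetric ears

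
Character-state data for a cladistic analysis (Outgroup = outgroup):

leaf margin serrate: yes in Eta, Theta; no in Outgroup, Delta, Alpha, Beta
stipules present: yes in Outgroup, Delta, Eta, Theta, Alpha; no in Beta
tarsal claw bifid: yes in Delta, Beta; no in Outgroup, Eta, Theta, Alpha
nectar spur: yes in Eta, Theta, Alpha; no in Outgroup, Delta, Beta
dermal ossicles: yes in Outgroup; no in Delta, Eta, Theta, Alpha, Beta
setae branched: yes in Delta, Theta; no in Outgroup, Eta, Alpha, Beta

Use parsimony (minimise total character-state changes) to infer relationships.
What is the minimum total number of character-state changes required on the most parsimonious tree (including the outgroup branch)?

Character polarity is set by the outgroup: the derived state is whichever differs from the outgroup's state, so for stipules present, dermal ossicles the derived state is 'no', and for the remaining characters it is 'yes'.
leaf margin serrate: derived state 'yes' in Eta and Theta only — synapomorphy for {Eta, Theta}.
stipules present (derived state 'no') is unique to Beta (autapomorphy; uninformative for grouping).
Only Beta and Delta show the derived state 'yes' for tarsal claw bifid, supporting them as a clade.
nectar spur: derived state 'yes' in Alpha, Eta, and Theta only — synapomorphy for {Alpha, Eta, Theta}.
dermal ossicles (derived state 'no') is shared by all ingroup taxa — unites the whole ingroup.
setae branched groups Delta and Theta, which is incompatible with the clades supported by the remaining characters; treating it as convergent (homoplasy) costs fewer steps than any alternative tree.
Most parsimonious ingroup topology: ((Delta,Beta),((Eta,Theta),Alpha)).
Changes per character on this tree: leaf margin serrate: 1; stipules present: 1; tarsal claw bifid: 1; nectar spur: 1; dermal ossicles: 1; setae branched: 2.
Total = 7.

7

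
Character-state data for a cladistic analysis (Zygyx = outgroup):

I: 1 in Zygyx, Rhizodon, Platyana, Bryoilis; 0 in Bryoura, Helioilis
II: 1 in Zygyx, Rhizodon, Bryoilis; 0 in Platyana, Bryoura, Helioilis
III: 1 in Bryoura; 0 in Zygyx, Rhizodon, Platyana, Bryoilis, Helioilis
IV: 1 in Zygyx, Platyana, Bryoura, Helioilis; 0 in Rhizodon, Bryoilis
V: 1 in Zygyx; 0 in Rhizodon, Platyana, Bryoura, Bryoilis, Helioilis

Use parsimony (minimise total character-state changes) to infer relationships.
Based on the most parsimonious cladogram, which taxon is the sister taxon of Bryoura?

Helioilis

Character polarity is set by the outgroup: the derived state is whichever differs from the outgroup's state, so for I, II, IV, V the derived state is '0', and for the remaining characters it is '1'.
Only Bryoura and Helioilis show the derived state '0' for I, supporting them as a clade.
II: derived state '0' in Bryoura, Helioilis, and Platyana only — synapomorphy for {Bryoura, Helioilis, Platyana}.
III: derived state '1' in Bryoura only — an autapomorphy, so it tells us nothing about relationships among taxa.
IV: derived state '0' in Bryoilis and Rhizodon only — synapomorphy for {Bryoilis, Rhizodon}.
V (derived state '0') is shared by all ingroup taxa — unites the whole ingroup.
Most parsimonious ingroup topology: ((Rhizodon,Bryoilis),(Platyana,(Bryoura,Helioilis))).
Bryoura and Helioilis form a cherry on this tree, so they are sister taxa.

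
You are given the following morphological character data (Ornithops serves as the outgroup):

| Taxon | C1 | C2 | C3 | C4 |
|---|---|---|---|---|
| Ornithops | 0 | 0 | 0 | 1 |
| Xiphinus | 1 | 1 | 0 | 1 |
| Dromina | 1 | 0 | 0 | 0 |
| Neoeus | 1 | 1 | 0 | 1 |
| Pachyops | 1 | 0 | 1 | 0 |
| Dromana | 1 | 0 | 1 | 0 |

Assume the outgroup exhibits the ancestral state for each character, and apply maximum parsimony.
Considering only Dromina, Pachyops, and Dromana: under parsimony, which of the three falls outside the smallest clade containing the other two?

Dromina

Character polarity is set by the outgroup: the derived state is whichever differs from the outgroup's state, so for C4 the derived state is '0', and for the remaining characters it is '1'.
All ingroup taxa share the derived state '1' for C1; it defines the ingroup but does not resolve relationships within it.
Only Neoeus and Xiphinus show the derived state '1' for C2, supporting them as a clade.
Only Dromana and Pachyops show the derived state '1' for C3, supporting them as a clade.
Only Dromana, Dromina, and Pachyops show the derived state '0' for C4, supporting them as a clade.
Most parsimonious ingroup topology: ((Xiphinus,Neoeus),(Dromina,(Pachyops,Dromana))).
Pachyops and Dromana share a more recent common ancestor with each other than either does with Dromina, so Dromina is the least closely related of the three.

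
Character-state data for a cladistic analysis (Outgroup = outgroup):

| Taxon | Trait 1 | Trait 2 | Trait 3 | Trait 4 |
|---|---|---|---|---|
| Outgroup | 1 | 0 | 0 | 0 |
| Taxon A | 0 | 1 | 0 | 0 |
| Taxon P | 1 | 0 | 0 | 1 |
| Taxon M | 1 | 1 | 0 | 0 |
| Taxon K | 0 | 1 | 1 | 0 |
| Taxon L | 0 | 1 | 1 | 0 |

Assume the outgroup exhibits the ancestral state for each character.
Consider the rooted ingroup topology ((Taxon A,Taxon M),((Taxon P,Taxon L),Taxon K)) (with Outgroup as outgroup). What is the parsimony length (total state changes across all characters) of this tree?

8

Map each character onto ((Taxon A,Taxon M),((Taxon P,Taxon L),Taxon K)) (rooted by Outgroup) and count the minimum state changes it requires (Fitch parsimony):
Trait 1: 3; Trait 2: 2; Trait 3: 2; Trait 4: 1.
Total tree length = 8.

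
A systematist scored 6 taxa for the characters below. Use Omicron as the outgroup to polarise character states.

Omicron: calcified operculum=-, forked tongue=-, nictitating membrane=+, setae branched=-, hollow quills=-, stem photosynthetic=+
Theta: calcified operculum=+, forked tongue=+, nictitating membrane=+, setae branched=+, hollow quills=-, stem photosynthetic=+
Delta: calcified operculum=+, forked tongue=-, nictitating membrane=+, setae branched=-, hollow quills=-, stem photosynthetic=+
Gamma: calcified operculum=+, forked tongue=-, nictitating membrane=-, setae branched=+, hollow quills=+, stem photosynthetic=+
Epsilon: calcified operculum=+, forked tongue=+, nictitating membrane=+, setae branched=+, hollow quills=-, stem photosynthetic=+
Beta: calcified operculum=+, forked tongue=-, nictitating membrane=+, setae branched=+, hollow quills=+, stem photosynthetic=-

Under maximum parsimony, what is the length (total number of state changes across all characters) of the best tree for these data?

6

Character polarity is set by the outgroup: the derived state is whichever differs from the outgroup's state, so for nictitating membrane, stem photosynthetic the derived state is '-', and for the remaining characters it is '+'.
calcified operculum (derived state '+') is shared by all ingroup taxa — unites the whole ingroup.
forked tongue: derived state '+' in Epsilon and Theta only — synapomorphy for {Epsilon, Theta}.
nictitating membrane: derived state '-' in Gamma only — an autapomorphy, so it tells us nothing about relationships among taxa.
setae branched (derived state '+') is shared by Beta, Epsilon, Gamma, and Theta — a synapomorphy uniting that clade.
hollow quills (derived state '+') is shared by Beta and Gamma — a synapomorphy uniting that clade.
stem photosynthetic: derived state '-' in Beta only — an autapomorphy, so it tells us nothing about relationships among taxa.
Most parsimonious ingroup topology: (((Theta,Epsilon),(Gamma,Beta)),Delta).
Changes per character on this tree: calcified operculum: 1; forked tongue: 1; nictitating membrane: 1; setae branched: 1; hollow quills: 1; stem photosynthetic: 1.
Total = 6.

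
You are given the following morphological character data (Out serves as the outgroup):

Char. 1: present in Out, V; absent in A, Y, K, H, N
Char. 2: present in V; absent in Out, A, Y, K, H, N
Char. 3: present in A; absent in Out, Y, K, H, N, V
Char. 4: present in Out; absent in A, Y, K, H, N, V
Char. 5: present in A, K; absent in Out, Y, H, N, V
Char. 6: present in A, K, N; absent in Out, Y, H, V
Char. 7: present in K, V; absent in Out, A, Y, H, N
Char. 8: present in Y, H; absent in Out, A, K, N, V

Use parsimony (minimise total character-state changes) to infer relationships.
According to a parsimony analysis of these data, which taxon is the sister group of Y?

H

Character polarity is set by the outgroup: the derived state is whichever differs from the outgroup's state, so for Char. 1, Char. 4 the derived state is 'absent', and for the remaining characters it is 'present'.
Char. 1: derived state 'absent' in A, H, K, N, and Y only — synapomorphy for {A, H, K, N, Y}.
Char. 2: derived state 'present' in V only — an autapomorphy, so it tells us nothing about relationships among taxa.
Char. 3 (derived state 'present') is unique to A (autapomorphy; uninformative for grouping).
Char. 4 (derived state 'absent') is shared by all ingroup taxa — unites the whole ingroup.
Char. 5: derived state 'present' in A and K only — synapomorphy for {A, K}.
Char. 6: derived state 'present' in A, K, and N only — synapomorphy for {A, K, N}.
Char. 7 groups K and V, which is incompatible with the clades supported by the remaining characters; treating it as convergent (homoplasy) costs fewer steps than any alternative tree.
Char. 8: derived state 'present' in H and Y only — synapomorphy for {H, Y}.
Most parsimonious ingroup topology: ((((A,K),N),(Y,H)),V).
Y and H form a cherry on this tree, so they are sister taxa.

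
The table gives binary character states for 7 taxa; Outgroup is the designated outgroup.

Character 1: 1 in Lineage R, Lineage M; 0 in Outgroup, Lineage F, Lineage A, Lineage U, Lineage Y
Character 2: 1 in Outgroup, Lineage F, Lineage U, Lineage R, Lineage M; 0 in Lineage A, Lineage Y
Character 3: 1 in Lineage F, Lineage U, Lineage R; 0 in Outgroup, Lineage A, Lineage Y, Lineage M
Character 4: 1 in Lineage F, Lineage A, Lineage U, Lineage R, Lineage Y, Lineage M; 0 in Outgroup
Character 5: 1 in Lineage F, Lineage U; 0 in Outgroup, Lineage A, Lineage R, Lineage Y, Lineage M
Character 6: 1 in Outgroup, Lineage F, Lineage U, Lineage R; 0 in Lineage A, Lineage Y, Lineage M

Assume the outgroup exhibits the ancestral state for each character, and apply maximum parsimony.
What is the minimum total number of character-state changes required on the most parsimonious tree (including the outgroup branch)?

7

Character polarity is set by the outgroup: the derived state is whichever differs from the outgroup's state, so for Character 2, Character 6 the derived state is '0', and for the remaining characters it is '1'.
Character 1 groups Lineage M and Lineage R, which is incompatible with the clades supported by the remaining characters; treating it as convergent (homoplasy) costs fewer steps than any alternative tree.
Character 2 (derived state '0') is shared by Lineage A and Lineage Y — a synapomorphy uniting that clade.
Only Lineage F, Lineage R, and Lineage U show the derived state '1' for Character 3, supporting them as a clade.
All ingroup taxa share the derived state '1' for Character 4; it defines the ingroup but does not resolve relationships within it.
Only Lineage F and Lineage U show the derived state '1' for Character 5, supporting them as a clade.
Character 6 (derived state '0') is shared by Lineage A, Lineage M, and Lineage Y — a synapomorphy uniting that clade.
Most parsimonious ingroup topology: (((Lineage F,Lineage U),Lineage R),((Lineage A,Lineage Y),Lineage M)).
Changes per character on this tree: Character 1: 2; Character 2: 1; Character 3: 1; Character 4: 1; Character 5: 1; Character 6: 1.
Total = 7.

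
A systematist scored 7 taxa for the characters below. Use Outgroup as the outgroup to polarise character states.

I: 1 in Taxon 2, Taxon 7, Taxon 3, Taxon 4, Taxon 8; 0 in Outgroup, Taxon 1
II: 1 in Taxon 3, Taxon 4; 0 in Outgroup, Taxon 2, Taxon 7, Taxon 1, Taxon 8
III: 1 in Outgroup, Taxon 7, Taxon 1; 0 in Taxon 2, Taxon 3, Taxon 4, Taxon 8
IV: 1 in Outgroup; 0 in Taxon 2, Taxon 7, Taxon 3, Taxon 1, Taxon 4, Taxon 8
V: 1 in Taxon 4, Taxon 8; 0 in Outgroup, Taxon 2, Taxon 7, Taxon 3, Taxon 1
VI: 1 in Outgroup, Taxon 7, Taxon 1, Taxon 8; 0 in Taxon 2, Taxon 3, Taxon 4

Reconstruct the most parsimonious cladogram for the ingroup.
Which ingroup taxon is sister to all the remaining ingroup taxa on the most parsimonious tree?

Taxon 1

Character polarity is set by the outgroup: the derived state is whichever differs from the outgroup's state, so for III, IV, VI the derived state is '0', and for the remaining characters it is '1'.
Only Taxon 2, Taxon 3, Taxon 4, Taxon 7, and Taxon 8 show the derived state '1' for I, supporting them as a clade.
II (derived state '1') is shared by Taxon 3 and Taxon 4 — a synapomorphy uniting that clade.
III (derived state '0') is shared by Taxon 2, Taxon 3, Taxon 4, and Taxon 8 — a synapomorphy uniting that clade.
IV (derived state '0') is shared by all ingroup taxa — unites the whole ingroup.
V groups Taxon 4 and Taxon 8, which is incompatible with the clades supported by the remaining characters; treating it as convergent (homoplasy) costs fewer steps than any alternative tree.
VI (derived state '0') is shared by Taxon 2, Taxon 3, and Taxon 4 — a synapomorphy uniting that clade.
Most parsimonious ingroup topology: ((((Taxon 2,(Taxon 3,Taxon 4)),Taxon 8),Taxon 7),Taxon 1).
Taxon 1 is sister to the clade containing all other ingroup taxa, so it is the earliest-diverging (most basal) ingroup lineage.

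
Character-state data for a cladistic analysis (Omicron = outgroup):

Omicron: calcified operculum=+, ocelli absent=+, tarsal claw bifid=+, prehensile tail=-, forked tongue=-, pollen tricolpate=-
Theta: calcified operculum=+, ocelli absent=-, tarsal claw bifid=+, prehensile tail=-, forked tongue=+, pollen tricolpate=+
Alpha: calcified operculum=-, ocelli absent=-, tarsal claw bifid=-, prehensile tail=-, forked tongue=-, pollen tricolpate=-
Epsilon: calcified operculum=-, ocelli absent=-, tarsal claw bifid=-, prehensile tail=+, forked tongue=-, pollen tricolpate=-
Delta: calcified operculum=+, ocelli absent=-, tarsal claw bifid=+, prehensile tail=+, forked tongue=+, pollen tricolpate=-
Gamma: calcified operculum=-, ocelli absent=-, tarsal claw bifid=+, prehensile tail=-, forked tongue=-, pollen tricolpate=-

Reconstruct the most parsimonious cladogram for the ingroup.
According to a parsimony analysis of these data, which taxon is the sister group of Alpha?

Character polarity is set by the outgroup: the derived state is whichever differs from the outgroup's state, so for calcified operculum, ocelli absent, tarsal claw bifid the derived state is '-', and for the remaining characters it is '+'.
Only Alpha, Epsilon, and Gamma show the derived state '-' for calcified operculum, supporting them as a clade.
ocelli absent (derived state '-') is shared by all ingroup taxa — unites the whole ingroup.
tarsal claw bifid (derived state '-') is shared by Alpha and Epsilon — a synapomorphy uniting that clade.
prehensile tail groups Delta and Epsilon, which is incompatible with the clades supported by the remaining characters; treating it as convergent (homoplasy) costs fewer steps than any alternative tree.
Only Delta and Theta show the derived state '+' for forked tongue, supporting them as a clade.
pollen tricolpate: derived state '+' in Theta only — an autapomorphy, so it tells us nothing about relationships among taxa.
Most parsimonious ingroup topology: ((Theta,Delta),((Alpha,Epsilon),Gamma)).
Alpha and Epsilon form a cherry on this tree, so they are sister taxa.

Epsilon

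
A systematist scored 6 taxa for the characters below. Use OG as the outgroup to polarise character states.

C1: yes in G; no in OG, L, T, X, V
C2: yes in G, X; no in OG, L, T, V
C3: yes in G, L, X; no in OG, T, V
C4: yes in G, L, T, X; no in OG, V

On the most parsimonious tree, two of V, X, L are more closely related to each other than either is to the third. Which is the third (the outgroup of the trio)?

V

The outgroup has state 'no' for every character, so 'yes' is the derived state throughout.
C1 (derived state 'yes') is unique to G (autapomorphy; uninformative for grouping).
C2: derived state 'yes' in G and X only — synapomorphy for {G, X}.
Only G, L, and X show the derived state 'yes' for C3, supporting them as a clade.
C4 (derived state 'yes') is shared by G, L, T, and X — a synapomorphy uniting that clade.
Most parsimonious ingroup topology: ((((G,X),L),T),V).
X and L share a more recent common ancestor with each other than either does with V, so V is the least closely related of the three.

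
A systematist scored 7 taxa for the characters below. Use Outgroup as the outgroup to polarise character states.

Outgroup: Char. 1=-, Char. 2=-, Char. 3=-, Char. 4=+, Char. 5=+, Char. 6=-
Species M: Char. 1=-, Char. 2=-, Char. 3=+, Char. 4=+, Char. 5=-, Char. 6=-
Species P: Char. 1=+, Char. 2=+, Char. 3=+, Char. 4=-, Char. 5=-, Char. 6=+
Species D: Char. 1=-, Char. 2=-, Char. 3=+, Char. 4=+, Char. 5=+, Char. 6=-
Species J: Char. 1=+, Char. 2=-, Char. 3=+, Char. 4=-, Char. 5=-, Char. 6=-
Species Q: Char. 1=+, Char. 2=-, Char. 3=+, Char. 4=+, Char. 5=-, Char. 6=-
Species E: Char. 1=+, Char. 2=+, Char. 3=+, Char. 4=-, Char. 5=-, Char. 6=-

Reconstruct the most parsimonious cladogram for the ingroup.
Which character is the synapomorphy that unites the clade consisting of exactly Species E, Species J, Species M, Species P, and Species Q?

Char. 5

Character polarity is set by the outgroup: the derived state is whichever differs from the outgroup's state, so for Char. 4, Char. 5 the derived state is '-', and for the remaining characters it is '+'.
Only Species E, Species J, Species P, and Species Q show the derived state '+' for Char. 1, supporting them as a clade.
Char. 2: derived state '+' in Species E and Species P only — synapomorphy for {Species E, Species P}.
All ingroup taxa share the derived state '+' for Char. 3; it defines the ingroup but does not resolve relationships within it.
Char. 4 (derived state '-') is shared by Species E, Species J, and Species P — a synapomorphy uniting that clade.
Only Species E, Species J, Species M, Species P, and Species Q show the derived state '-' for Char. 5, supporting them as a clade.
Char. 6: derived state '+' in Species P only — an autapomorphy, so it tells us nothing about relationships among taxa.
Most parsimonious ingroup topology: ((Species M,(((Species P,Species E),Species J),Species Q)),Species D).
The clade {Species E, Species J, Species M, Species P, Species Q} is supported by Char. 5: its derived state '-' occurs in exactly those taxa and in no other taxon (including the outgroup).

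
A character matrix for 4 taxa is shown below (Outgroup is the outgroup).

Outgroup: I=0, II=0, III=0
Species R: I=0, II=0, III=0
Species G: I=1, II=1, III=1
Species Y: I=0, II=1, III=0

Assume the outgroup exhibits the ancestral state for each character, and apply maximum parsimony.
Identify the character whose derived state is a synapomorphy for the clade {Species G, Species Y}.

The outgroup has state '0' for every character, so '1' is the derived state throughout.
I: derived state '1' in Species G only — an autapomorphy, so it tells us nothing about relationships among taxa.
Only Species G and Species Y show the derived state '1' for II, supporting them as a clade.
III (derived state '1') is unique to Species G (autapomorphy; uninformative for grouping).
Most parsimonious ingroup topology: (Species R,(Species G,Species Y)).
The clade {Species G, Species Y} is supported by II: its derived state '1' occurs in exactly those taxa and in no other taxon (including the outgroup).

II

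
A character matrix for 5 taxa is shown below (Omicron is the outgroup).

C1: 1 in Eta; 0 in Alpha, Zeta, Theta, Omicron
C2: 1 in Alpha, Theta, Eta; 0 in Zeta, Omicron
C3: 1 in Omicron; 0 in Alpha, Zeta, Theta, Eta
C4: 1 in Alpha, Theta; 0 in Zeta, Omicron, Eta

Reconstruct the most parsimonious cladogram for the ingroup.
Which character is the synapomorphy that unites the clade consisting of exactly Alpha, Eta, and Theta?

Character polarity is set by the outgroup: the derived state is whichever differs from the outgroup's state, so for C3 the derived state is '0', and for the remaining characters it is '1'.
C1 (derived state '1') is unique to Eta (autapomorphy; uninformative for grouping).
Only Alpha, Eta, and Theta show the derived state '1' for C2, supporting them as a clade.
All ingroup taxa share the derived state '0' for C3; it defines the ingroup but does not resolve relationships within it.
Only Alpha and Theta show the derived state '1' for C4, supporting them as a clade.
Most parsimonious ingroup topology: (Zeta,((Alpha,Theta),Eta)).
The clade {Alpha, Eta, Theta} is supported by C2: its derived state '1' occurs in exactly those taxa and in no other taxon (including the outgroup).

C2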